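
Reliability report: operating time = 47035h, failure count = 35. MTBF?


Formula: MTBF = Total operating time / Number of failures
MTBF = 47035 / 35
MTBF = 1343.86 hours

1343.86 hours


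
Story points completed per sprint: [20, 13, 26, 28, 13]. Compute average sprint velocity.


Formula: Avg velocity = Total points / Number of sprints
Points: [20, 13, 26, 28, 13]
Sum = 20 + 13 + 26 + 28 + 13 = 100
Avg velocity = 100 / 5 = 20.0 points/sprint

20.0 points/sprint


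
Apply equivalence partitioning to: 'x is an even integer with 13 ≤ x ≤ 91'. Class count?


Constraint: even integers in [13, 91]
Class 1: x < 13 — out-of-range invalid
Class 2: x in [13,91] but odd — wrong type invalid
Class 3: x in [13,91] and even — valid
Class 4: x > 91 — out-of-range invalid
Total equivalence classes: 4

4 equivalence classes


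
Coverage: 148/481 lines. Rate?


Coverage = covered / total * 100
Coverage = 148 / 481 * 100
Coverage = 30.77%

30.77%


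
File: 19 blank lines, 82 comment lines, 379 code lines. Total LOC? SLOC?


Total LOC = blank + comment + code
Total LOC = 19 + 82 + 379 = 480
SLOC (source only) = code = 379

Total LOC: 480, SLOC: 379


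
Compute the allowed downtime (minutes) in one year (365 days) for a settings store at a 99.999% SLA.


Formula: allowed downtime = period * (100 - SLA) / 100
Period (year (365 days)) = 525600 minutes
Unavailability fraction = (100 - 99.999) / 100
Allowed downtime = 525600 * (100 - 99.999) / 100
Allowed downtime = 5.256 minutes

5.256 minutes


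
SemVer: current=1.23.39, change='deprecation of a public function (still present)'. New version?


Current: 1.23.39
Change category: 'deprecation of a public function (still present)' → minor bump
SemVer rule: minor bump → increment MINOR, reset PATCH to 0 (MAJOR unchanged)
New: 1.24.0

1.24.0


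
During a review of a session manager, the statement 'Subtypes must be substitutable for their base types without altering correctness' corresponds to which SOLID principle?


This describes the Liskov Substitution Principle (LSP)

Liskov Substitution Principle (LSP)


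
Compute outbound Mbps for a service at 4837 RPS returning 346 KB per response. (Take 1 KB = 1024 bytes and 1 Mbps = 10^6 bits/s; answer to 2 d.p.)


Formula: Mbps = payload_bytes * RPS * 8 / 1e6
Payload per request = 346 KB = 346 * 1024 = 354304 bytes
Total bytes/sec = 354304 * 4837 = 1713768448
Total bits/sec = 1713768448 * 8 = 13710147584
Mbps = 13710147584 / 1e6 = 13710.15

13710.15 Mbps


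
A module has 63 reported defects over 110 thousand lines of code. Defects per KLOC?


Defect density = defects / KLOC
Defect density = 63 / 110
Defect density = 0.573 defects/KLOC

0.573 defects/KLOC


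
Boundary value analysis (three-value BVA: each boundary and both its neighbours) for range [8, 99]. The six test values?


Range: [8, 99]
Boundaries: just below min, min, min+1, max-1, max, just above max
Values: [7, 8, 9, 98, 99, 100]

[7, 8, 9, 98, 99, 100]


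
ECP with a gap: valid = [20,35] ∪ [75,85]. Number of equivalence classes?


Valid ranges: [20,35] and [75,85]
Class 1: x < 20 — invalid
Class 2: 20 ≤ x ≤ 35 — valid
Class 3: 35 < x < 75 — invalid (gap between ranges)
Class 4: 75 ≤ x ≤ 85 — valid
Class 5: x > 85 — invalid
Total equivalence classes: 5

5 equivalence classes


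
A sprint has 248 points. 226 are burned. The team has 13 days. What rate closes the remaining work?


Formula: Required rate = Remaining points / Days left
Remaining = 248 - 226 = 22 points
Required rate = 22 / 13 = 1.69 points/day

1.69 points/day


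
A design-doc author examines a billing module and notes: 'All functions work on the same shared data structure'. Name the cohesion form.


Reasoning: Functions share data
Type: Communicational cohesion

Communicational cohesion


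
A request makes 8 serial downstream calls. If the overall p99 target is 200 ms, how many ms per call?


Formula: per_stage = total_budget / stages
per_stage = 200 / 8
per_stage = 25.0 ms

25.0 ms


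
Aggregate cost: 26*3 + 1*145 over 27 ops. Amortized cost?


Formula: Amortized cost = Total cost / Operations
Total cost = (26 * 3) + (1 * 145)
Total cost = 78 + 145 = 223
Amortized = 223 / 27 = 8.2593

8.2593


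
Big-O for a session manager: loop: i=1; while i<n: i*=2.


Reasoning: i doubles each step so iterations are log2(n)
Complexity: O(log n)

O(log n)


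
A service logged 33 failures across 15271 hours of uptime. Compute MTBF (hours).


Formula: MTBF = Total operating time / Number of failures
MTBF = 15271 / 33
MTBF = 462.76 hours

462.76 hours


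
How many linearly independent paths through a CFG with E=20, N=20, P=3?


Formula: V(G) = E - N + 2P
V(G) = 20 - 20 + 2*3
V(G) = 0 + 6
V(G) = 6

6


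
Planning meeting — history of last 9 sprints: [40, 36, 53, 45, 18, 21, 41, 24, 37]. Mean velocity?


Formula: Avg velocity = Total points / Number of sprints
Points: [40, 36, 53, 45, 18, 21, 41, 24, 37]
Sum = 40 + 36 + 53 + 45 + 18 + 21 + 41 + 24 + 37 = 315
Avg velocity = 315 / 9 = 35.0 points/sprint

35.0 points/sprint


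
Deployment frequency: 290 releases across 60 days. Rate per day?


Formula: deployments per day = releases / days
= 290 / 60
= 4.833 deploys/day
(equivalently, 33.83 deploys/week)

4.833 deploys/day


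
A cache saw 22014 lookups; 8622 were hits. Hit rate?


Formula: hit rate = hits / (hits + misses) * 100
hit rate = 8622 / (8622 + 13392) * 100
hit rate = 8622 / 22014 * 100
hit rate = 39.17%

39.17%


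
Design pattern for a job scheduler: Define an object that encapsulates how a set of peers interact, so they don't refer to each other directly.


This matches the Mediator pattern

Mediator


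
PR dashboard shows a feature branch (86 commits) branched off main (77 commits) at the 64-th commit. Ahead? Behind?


Common ancestor: commit #64
feature commits after divergence: 86 - 64 = 22
main commits after divergence: 77 - 64 = 13
feature is 22 commits ahead of main
main is 13 commits ahead of feature

feature ahead: 22, main ahead: 13


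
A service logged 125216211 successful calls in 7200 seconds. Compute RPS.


Formula: throughput = requests / seconds
throughput = 125216211 / 7200
throughput = 17391.14 requests/second

17391.14 requests/second


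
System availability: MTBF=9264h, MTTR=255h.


Availability = MTBF / (MTBF + MTTR)
Availability = 9264 / (9264 + 255)
Availability = 9264 / 9519
Availability = 97.3211%

97.3211%


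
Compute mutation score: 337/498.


Mutation score = killed / total * 100
Mutation score = 337 / 498 * 100
Mutation score = 67.67%

67.67%


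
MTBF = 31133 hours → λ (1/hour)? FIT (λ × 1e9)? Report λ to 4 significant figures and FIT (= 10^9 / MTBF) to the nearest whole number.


Formula: λ = 1 / MTBF; FIT = λ × 1e9 = 1e9 / MTBF
λ = 1 / 31133 ≈ 3.212e-05 failures/hour
FIT = 1e9 / 31133 ≈ 32120 failures per 1e9 hours (nearest whole number)

λ = 3.212e-05 /h, FIT = 32120


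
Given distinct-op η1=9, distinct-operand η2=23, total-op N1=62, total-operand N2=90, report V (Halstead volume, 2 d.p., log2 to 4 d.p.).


Formula: V = N * log2(η), where N = N1 + N2 and η = η1 + η2
η = 9 + 23 = 32
N = 62 + 90 = 152
log2(32) ≈ 5.0000
V = 152 * 5.0000 = 760.00

760.00


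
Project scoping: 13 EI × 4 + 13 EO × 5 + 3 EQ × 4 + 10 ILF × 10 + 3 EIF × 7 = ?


UFP = EI*4 + EO*5 + EQ*4 + ILF*10 + EIF*7
UFP = 13*4 + 13*5 + 3*4 + 10*10 + 3*7
UFP = 52 + 65 + 12 + 100 + 21
UFP = 250

250


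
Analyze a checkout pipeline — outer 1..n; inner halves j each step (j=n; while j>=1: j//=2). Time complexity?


Reasoning: n times log n
Complexity: O(n log n)

O(n log n)


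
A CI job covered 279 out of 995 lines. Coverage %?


Coverage = covered / total * 100
Coverage = 279 / 995 * 100
Coverage = 28.04%

28.04%


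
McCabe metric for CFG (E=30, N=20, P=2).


Formula: V(G) = E - N + 2P
V(G) = 30 - 20 + 2*2
V(G) = 10 + 4
V(G) = 14

14


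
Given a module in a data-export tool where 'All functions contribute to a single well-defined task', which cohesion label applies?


Reasoning: Best: single purpose
Type: Functional cohesion

Functional cohesion


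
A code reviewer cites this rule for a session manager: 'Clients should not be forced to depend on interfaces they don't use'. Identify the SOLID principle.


This describes the Interface Segregation Principle (ISP)

Interface Segregation Principle (ISP)


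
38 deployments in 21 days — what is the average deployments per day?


Formula: deployments per day = releases / days
= 38 / 21
= 1.81 deploys/day
(equivalently, 12.67 deploys/week)

1.81 deploys/day


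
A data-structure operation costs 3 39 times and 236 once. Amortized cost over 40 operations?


Formula: Amortized cost = Total cost / Operations
Total cost = (39 * 3) + (1 * 236)
Total cost = 117 + 236 = 353
Amortized = 353 / 40 = 8.825

8.825


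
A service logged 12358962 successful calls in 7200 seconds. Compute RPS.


Formula: throughput = requests / seconds
throughput = 12358962 / 7200
throughput = 1716.52 requests/second

1716.52 requests/second


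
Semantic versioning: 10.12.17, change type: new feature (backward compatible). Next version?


Current: 10.12.17
Change category: 'new feature (backward compatible)' → minor bump
SemVer rule: minor bump → increment MINOR, reset PATCH to 0 (MAJOR unchanged)
New: 10.13.0

10.13.0


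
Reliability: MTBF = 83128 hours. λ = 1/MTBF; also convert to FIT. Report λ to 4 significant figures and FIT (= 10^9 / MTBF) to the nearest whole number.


Formula: λ = 1 / MTBF; FIT = λ × 1e9 = 1e9 / MTBF
λ = 1 / 83128 ≈ 1.203e-05 failures/hour
FIT = 1e9 / 83128 ≈ 12030 failures per 1e9 hours (nearest whole number)

λ = 1.203e-05 /h, FIT = 12030


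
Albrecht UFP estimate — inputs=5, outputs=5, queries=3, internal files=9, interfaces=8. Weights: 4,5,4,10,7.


UFP = EI*4 + EO*5 + EQ*4 + ILF*10 + EIF*7
UFP = 5*4 + 5*5 + 3*4 + 9*10 + 8*7
UFP = 20 + 25 + 12 + 90 + 56
UFP = 203

203


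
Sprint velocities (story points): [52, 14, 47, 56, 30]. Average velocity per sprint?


Formula: Avg velocity = Total points / Number of sprints
Points: [52, 14, 47, 56, 30]
Sum = 52 + 14 + 47 + 56 + 30 = 199
Avg velocity = 199 / 5 = 39.8 points/sprint

39.8 points/sprint


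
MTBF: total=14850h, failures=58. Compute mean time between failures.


Formula: MTBF = Total operating time / Number of failures
MTBF = 14850 / 58
MTBF = 256.03 hours

256.03 hours


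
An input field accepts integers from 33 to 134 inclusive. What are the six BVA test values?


Range: [33, 134]
Boundaries: just below min, min, min+1, max-1, max, just above max
Values: [32, 33, 34, 133, 134, 135]

[32, 33, 34, 133, 134, 135]


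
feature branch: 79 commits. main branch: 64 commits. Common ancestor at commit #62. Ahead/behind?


Common ancestor: commit #62
feature commits after divergence: 79 - 62 = 17
main commits after divergence: 64 - 62 = 2
feature is 17 commits ahead of main
main is 2 commits ahead of feature

feature ahead: 17, main ahead: 2


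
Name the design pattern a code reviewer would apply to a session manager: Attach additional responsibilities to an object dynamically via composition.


This matches the Decorator pattern

Decorator


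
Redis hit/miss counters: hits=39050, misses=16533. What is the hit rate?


Formula: hit rate = hits / (hits + misses) * 100
hit rate = 39050 / (39050 + 16533) * 100
hit rate = 39050 / 55583 * 100
hit rate = 70.26%

70.26%


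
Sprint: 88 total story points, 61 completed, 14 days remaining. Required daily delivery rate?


Formula: Required rate = Remaining points / Days left
Remaining = 88 - 61 = 27 points
Required rate = 27 / 14 = 1.93 points/day

1.93 points/day


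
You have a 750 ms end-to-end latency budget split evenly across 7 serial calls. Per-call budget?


Formula: per_stage = total_budget / stages
per_stage = 750 / 7
per_stage = 107.14 ms

107.14 ms


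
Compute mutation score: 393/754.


Mutation score = killed / total * 100
Mutation score = 393 / 754 * 100
Mutation score = 52.12%

52.12%


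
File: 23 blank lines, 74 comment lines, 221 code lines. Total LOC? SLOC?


Total LOC = blank + comment + code
Total LOC = 23 + 74 + 221 = 318
SLOC (source only) = code = 221

Total LOC: 318, SLOC: 221


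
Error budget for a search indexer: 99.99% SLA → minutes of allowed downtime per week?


Formula: allowed downtime = period * (100 - SLA) / 100
Period (week) = 10080 minutes
Unavailability fraction = (100 - 99.99) / 100
Allowed downtime = 10080 * (100 - 99.99) / 100
Allowed downtime = 1.008 minutes

1.008 minutes


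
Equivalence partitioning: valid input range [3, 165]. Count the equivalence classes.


Valid range: [3, 165]
Class 1: x < 3 — invalid
Class 2: 3 ≤ x ≤ 165 — valid
Class 3: x > 165 — invalid
Total equivalence classes: 3

3 equivalence classes


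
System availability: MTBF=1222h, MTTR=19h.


Availability = MTBF / (MTBF + MTTR)
Availability = 1222 / (1222 + 19)
Availability = 1222 / 1241
Availability = 98.469%

98.469%


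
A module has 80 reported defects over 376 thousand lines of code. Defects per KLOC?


Defect density = defects / KLOC
Defect density = 80 / 376
Defect density = 0.213 defects/KLOC

0.213 defects/KLOC


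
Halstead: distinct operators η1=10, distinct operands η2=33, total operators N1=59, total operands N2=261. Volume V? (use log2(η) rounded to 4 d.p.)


Formula: V = N * log2(η), where N = N1 + N2 and η = η1 + η2
η = 10 + 33 = 43
N = 59 + 261 = 320
log2(43) ≈ 5.4263
V = 320 * 5.4263 = 1736.42

1736.42


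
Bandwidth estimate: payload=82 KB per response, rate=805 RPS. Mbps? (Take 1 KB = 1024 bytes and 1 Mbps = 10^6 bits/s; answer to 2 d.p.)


Formula: Mbps = payload_bytes * RPS * 8 / 1e6
Payload per request = 82 KB = 82 * 1024 = 83968 bytes
Total bytes/sec = 83968 * 805 = 67594240
Total bits/sec = 67594240 * 8 = 540753920
Mbps = 540753920 / 1e6 = 540.75

540.75 Mbps


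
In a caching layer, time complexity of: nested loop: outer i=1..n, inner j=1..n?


Reasoning: n iterations times n iterations
Complexity: O(n^2)

O(n^2)


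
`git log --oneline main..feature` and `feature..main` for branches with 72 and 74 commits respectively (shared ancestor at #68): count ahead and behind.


Common ancestor: commit #68
feature commits after divergence: 72 - 68 = 4
main commits after divergence: 74 - 68 = 6
feature is 4 commits ahead of main
main is 6 commits ahead of feature

feature ahead: 4, main ahead: 6


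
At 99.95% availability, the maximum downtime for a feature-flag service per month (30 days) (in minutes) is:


Formula: allowed downtime = period * (100 - SLA) / 100
Period (month (30 days)) = 43200 minutes
Unavailability fraction = (100 - 99.95) / 100
Allowed downtime = 43200 * (100 - 99.95) / 100
Allowed downtime = 21.6 minutes

21.6 minutes


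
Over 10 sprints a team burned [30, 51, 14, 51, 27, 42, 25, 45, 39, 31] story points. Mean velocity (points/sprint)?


Formula: Avg velocity = Total points / Number of sprints
Points: [30, 51, 14, 51, 27, 42, 25, 45, 39, 31]
Sum = 30 + 51 + 14 + 51 + 27 + 42 + 25 + 45 + 39 + 31 = 355
Avg velocity = 355 / 10 = 35.5 points/sprint

35.5 points/sprint


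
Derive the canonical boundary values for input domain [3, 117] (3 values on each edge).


Range: [3, 117]
Boundaries: just below min, min, min+1, max-1, max, just above max
Values: [2, 3, 4, 116, 117, 118]

[2, 3, 4, 116, 117, 118]


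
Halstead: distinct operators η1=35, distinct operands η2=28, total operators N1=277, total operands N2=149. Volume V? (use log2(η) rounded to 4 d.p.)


Formula: V = N * log2(η), where N = N1 + N2 and η = η1 + η2
η = 35 + 28 = 63
N = 277 + 149 = 426
log2(63) ≈ 5.9773
V = 426 * 5.9773 = 2546.33

2546.33


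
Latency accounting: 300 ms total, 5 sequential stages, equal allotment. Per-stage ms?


Formula: per_stage = total_budget / stages
per_stage = 300 / 5
per_stage = 60.0 ms

60.0 ms


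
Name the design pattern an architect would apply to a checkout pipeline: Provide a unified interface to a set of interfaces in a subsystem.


This matches the Facade pattern

Facade


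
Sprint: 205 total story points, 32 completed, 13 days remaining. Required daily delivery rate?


Formula: Required rate = Remaining points / Days left
Remaining = 205 - 32 = 173 points
Required rate = 173 / 13 = 13.31 points/day

13.31 points/day


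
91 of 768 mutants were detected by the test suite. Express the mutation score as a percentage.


Mutation score = killed / total * 100
Mutation score = 91 / 768 * 100
Mutation score = 11.85%

11.85%


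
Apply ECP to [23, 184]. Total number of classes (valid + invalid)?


Valid range: [23, 184]
Class 1: x < 23 — invalid
Class 2: 23 ≤ x ≤ 184 — valid
Class 3: x > 184 — invalid
Total equivalence classes: 3

3 equivalence classes


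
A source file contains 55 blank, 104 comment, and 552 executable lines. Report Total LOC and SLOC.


Total LOC = blank + comment + code
Total LOC = 55 + 104 + 552 = 711
SLOC (source only) = code = 552

Total LOC: 711, SLOC: 552


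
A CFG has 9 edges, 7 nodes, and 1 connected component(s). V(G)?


Formula: V(G) = E - N + 2P
V(G) = 9 - 7 + 2*1
V(G) = 2 + 2
V(G) = 4

4


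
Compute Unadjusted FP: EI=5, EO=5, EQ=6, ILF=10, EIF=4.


UFP = EI*4 + EO*5 + EQ*4 + ILF*10 + EIF*7
UFP = 5*4 + 5*5 + 6*4 + 10*10 + 4*7
UFP = 20 + 25 + 24 + 100 + 28
UFP = 197

197


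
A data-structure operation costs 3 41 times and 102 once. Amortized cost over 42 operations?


Formula: Amortized cost = Total cost / Operations
Total cost = (41 * 3) + (1 * 102)
Total cost = 123 + 102 = 225
Amortized = 225 / 42 = 5.3571

5.3571


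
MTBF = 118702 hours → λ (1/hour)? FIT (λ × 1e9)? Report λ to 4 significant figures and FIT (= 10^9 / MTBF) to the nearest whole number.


Formula: λ = 1 / MTBF; FIT = λ × 1e9 = 1e9 / MTBF
λ = 1 / 118702 ≈ 8.424e-06 failures/hour
FIT = 1e9 / 118702 ≈ 8424 failures per 1e9 hours (nearest whole number)

λ = 8.424e-06 /h, FIT = 8424


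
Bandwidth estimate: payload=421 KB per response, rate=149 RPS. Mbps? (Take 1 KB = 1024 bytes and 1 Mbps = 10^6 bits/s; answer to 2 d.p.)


Formula: Mbps = payload_bytes * RPS * 8 / 1e6
Payload per request = 421 KB = 421 * 1024 = 431104 bytes
Total bytes/sec = 431104 * 149 = 64234496
Total bits/sec = 64234496 * 8 = 513875968
Mbps = 513875968 / 1e6 = 513.88

513.88 Mbps


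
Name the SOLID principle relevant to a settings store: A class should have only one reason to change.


This describes the Single Responsibility Principle (SRP)

Single Responsibility Principle (SRP)


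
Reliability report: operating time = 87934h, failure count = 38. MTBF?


Formula: MTBF = Total operating time / Number of failures
MTBF = 87934 / 38
MTBF = 2314.05 hours

2314.05 hours


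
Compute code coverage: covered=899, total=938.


Coverage = covered / total * 100
Coverage = 899 / 938 * 100
Coverage = 95.84%

95.84%


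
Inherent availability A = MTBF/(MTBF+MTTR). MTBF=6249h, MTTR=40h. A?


Availability = MTBF / (MTBF + MTTR)
Availability = 6249 / (6249 + 40)
Availability = 6249 / 6289
Availability = 99.364%

99.364%


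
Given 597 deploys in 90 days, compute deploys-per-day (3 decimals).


Formula: deployments per day = releases / days
= 597 / 90
= 6.633 deploys/day
(equivalently, 46.43 deploys/week)

6.633 deploys/day


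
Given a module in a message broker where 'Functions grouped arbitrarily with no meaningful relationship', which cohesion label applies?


Reasoning: Worst: random grouping
Type: Coincidental cohesion

Coincidental cohesion


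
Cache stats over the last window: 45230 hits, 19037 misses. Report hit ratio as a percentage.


Formula: hit rate = hits / (hits + misses) * 100
hit rate = 45230 / (45230 + 19037) * 100
hit rate = 45230 / 64267 * 100
hit rate = 70.38%

70.38%


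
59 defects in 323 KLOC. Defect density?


Defect density = defects / KLOC
Defect density = 59 / 323
Defect density = 0.183 defects/KLOC

0.183 defects/KLOC


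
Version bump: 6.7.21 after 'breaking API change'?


Current: 6.7.21
Change category: 'breaking API change' → major bump
SemVer rule: major bump → increment MAJOR, reset MINOR and PATCH to 0
New: 7.0.0

7.0.0


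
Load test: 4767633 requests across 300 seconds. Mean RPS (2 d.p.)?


Formula: throughput = requests / seconds
throughput = 4767633 / 300
throughput = 15892.11 requests/second

15892.11 requests/second


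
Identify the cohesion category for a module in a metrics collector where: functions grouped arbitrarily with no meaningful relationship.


Reasoning: Worst: random grouping
Type: Coincidental cohesion

Coincidental cohesion


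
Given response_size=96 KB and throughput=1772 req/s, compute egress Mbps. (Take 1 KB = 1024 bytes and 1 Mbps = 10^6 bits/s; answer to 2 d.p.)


Formula: Mbps = payload_bytes * RPS * 8 / 1e6
Payload per request = 96 KB = 96 * 1024 = 98304 bytes
Total bytes/sec = 98304 * 1772 = 174194688
Total bits/sec = 174194688 * 8 = 1393557504
Mbps = 1393557504 / 1e6 = 1393.56

1393.56 Mbps


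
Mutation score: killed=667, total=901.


Mutation score = killed / total * 100
Mutation score = 667 / 901 * 100
Mutation score = 74.03%

74.03%


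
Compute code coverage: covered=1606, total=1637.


Coverage = covered / total * 100
Coverage = 1606 / 1637 * 100
Coverage = 98.11%

98.11%


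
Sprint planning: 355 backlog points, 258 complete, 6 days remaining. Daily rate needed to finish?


Formula: Required rate = Remaining points / Days left
Remaining = 355 - 258 = 97 points
Required rate = 97 / 6 = 16.17 points/day

16.17 points/day


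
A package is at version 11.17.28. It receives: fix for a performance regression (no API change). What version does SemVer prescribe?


Current: 11.17.28
Change category: 'fix for a performance regression (no API change)' → patch bump
SemVer rule: patch bump → increment PATCH (MAJOR and MINOR unchanged)
New: 11.17.29

11.17.29


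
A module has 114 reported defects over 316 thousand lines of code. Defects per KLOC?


Defect density = defects / KLOC
Defect density = 114 / 316
Defect density = 0.361 defects/KLOC

0.361 defects/KLOC


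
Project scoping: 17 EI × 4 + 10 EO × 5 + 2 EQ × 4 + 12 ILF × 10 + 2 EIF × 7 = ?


UFP = EI*4 + EO*5 + EQ*4 + ILF*10 + EIF*7
UFP = 17*4 + 10*5 + 2*4 + 12*10 + 2*7
UFP = 68 + 50 + 8 + 120 + 14
UFP = 260

260


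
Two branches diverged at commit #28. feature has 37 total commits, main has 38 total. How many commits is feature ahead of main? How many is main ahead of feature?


Common ancestor: commit #28
feature commits after divergence: 37 - 28 = 9
main commits after divergence: 38 - 28 = 10
feature is 9 commits ahead of main
main is 10 commits ahead of feature

feature ahead: 9, main ahead: 10


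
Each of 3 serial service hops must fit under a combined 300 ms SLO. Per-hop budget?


Formula: per_stage = total_budget / stages
per_stage = 300 / 3
per_stage = 100.0 ms

100.0 ms


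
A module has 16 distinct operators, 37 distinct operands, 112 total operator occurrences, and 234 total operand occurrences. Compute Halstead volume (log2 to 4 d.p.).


Formula: V = N * log2(η), where N = N1 + N2 and η = η1 + η2
η = 16 + 37 = 53
N = 112 + 234 = 346
log2(53) ≈ 5.7279
V = 346 * 5.7279 = 1981.85

1981.85


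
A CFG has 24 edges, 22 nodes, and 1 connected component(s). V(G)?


Formula: V(G) = E - N + 2P
V(G) = 24 - 22 + 2*1
V(G) = 2 + 2
V(G) = 4

4


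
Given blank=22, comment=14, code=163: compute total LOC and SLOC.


Total LOC = blank + comment + code
Total LOC = 22 + 14 + 163 = 199
SLOC (source only) = code = 163

Total LOC: 199, SLOC: 163


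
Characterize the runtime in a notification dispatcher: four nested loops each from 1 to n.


Reasoning: four levels of nesting
Complexity: O(n^4)

O(n^4)


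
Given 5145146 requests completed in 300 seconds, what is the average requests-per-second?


Formula: throughput = requests / seconds
throughput = 5145146 / 300
throughput = 17150.49 requests/second

17150.49 requests/second


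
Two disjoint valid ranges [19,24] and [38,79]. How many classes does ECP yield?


Valid ranges: [19,24] and [38,79]
Class 1: x < 19 — invalid
Class 2: 19 ≤ x ≤ 24 — valid
Class 3: 24 < x < 38 — invalid (gap between ranges)
Class 4: 38 ≤ x ≤ 79 — valid
Class 5: x > 79 — invalid
Total equivalence classes: 5

5 equivalence classes


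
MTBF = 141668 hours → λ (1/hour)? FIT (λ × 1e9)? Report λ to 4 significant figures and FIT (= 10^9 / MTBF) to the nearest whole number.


Formula: λ = 1 / MTBF; FIT = λ × 1e9 = 1e9 / MTBF
λ = 1 / 141668 ≈ 7.059e-06 failures/hour
FIT = 1e9 / 141668 ≈ 7059 failures per 1e9 hours (nearest whole number)

λ = 7.059e-06 /h, FIT = 7059


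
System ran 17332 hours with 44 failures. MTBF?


Formula: MTBF = Total operating time / Number of failures
MTBF = 17332 / 44
MTBF = 393.91 hours

393.91 hours


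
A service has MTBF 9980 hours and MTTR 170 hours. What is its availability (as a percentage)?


Availability = MTBF / (MTBF + MTTR)
Availability = 9980 / (9980 + 170)
Availability = 9980 / 10150
Availability = 98.3251%

98.3251%


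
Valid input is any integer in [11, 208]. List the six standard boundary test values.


Range: [11, 208]
Boundaries: just below min, min, min+1, max-1, max, just above max
Values: [10, 11, 12, 207, 208, 209]

[10, 11, 12, 207, 208, 209]


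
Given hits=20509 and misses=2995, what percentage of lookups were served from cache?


Formula: hit rate = hits / (hits + misses) * 100
hit rate = 20509 / (20509 + 2995) * 100
hit rate = 20509 / 23504 * 100
hit rate = 87.26%

87.26%


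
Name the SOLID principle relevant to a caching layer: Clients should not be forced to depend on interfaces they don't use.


This describes the Interface Segregation Principle (ISP)

Interface Segregation Principle (ISP)


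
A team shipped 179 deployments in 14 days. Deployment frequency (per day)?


Formula: deployments per day = releases / days
= 179 / 14
= 12.786 deploys/day
(equivalently, 89.5 deploys/week)

12.786 deploys/day


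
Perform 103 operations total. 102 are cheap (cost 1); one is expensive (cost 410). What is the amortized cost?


Formula: Amortized cost = Total cost / Operations
Total cost = (102 * 1) + (1 * 410)
Total cost = 102 + 410 = 512
Amortized = 512 / 103 = 4.9709

4.9709


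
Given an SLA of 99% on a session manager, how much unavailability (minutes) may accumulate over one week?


Formula: allowed downtime = period * (100 - SLA) / 100
Period (week) = 10080 minutes
Unavailability fraction = (100 - 99.0) / 100
Allowed downtime = 10080 * (100 - 99.0) / 100
Allowed downtime = 100.8 minutes

100.8 minutes


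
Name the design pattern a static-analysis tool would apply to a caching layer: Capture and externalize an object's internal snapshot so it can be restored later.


This matches the Memento pattern

Memento


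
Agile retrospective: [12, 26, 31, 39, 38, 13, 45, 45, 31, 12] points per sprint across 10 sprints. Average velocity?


Formula: Avg velocity = Total points / Number of sprints
Points: [12, 26, 31, 39, 38, 13, 45, 45, 31, 12]
Sum = 12 + 26 + 31 + 39 + 38 + 13 + 45 + 45 + 31 + 12 = 292
Avg velocity = 292 / 10 = 29.2 points/sprint

29.2 points/sprint


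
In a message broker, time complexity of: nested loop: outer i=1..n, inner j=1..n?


Reasoning: n iterations times n iterations
Complexity: O(n^2)

O(n^2)


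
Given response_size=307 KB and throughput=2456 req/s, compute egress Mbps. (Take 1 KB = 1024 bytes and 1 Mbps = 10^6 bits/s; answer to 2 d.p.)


Formula: Mbps = payload_bytes * RPS * 8 / 1e6
Payload per request = 307 KB = 307 * 1024 = 314368 bytes
Total bytes/sec = 314368 * 2456 = 772087808
Total bits/sec = 772087808 * 8 = 6176702464
Mbps = 6176702464 / 1e6 = 6176.7

6176.7 Mbps


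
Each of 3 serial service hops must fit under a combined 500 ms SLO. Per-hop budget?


Formula: per_stage = total_budget / stages
per_stage = 500 / 3
per_stage = 166.67 ms

166.67 ms


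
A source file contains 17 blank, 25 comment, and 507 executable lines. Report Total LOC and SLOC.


Total LOC = blank + comment + code
Total LOC = 17 + 25 + 507 = 549
SLOC (source only) = code = 507

Total LOC: 549, SLOC: 507


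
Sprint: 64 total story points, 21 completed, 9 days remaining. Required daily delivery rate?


Formula: Required rate = Remaining points / Days left
Remaining = 64 - 21 = 43 points
Required rate = 43 / 9 = 4.78 points/day

4.78 points/day


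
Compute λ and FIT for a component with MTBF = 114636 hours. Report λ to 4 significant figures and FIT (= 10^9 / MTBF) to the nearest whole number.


Formula: λ = 1 / MTBF; FIT = λ × 1e9 = 1e9 / MTBF
λ = 1 / 114636 ≈ 8.723e-06 failures/hour
FIT = 1e9 / 114636 ≈ 8723 failures per 1e9 hours (nearest whole number)

λ = 8.723e-06 /h, FIT = 8723


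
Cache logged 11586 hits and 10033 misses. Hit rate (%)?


Formula: hit rate = hits / (hits + misses) * 100
hit rate = 11586 / (11586 + 10033) * 100
hit rate = 11586 / 21619 * 100
hit rate = 53.59%

53.59%


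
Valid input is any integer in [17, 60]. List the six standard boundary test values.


Range: [17, 60]
Boundaries: just below min, min, min+1, max-1, max, just above max
Values: [16, 17, 18, 59, 60, 61]

[16, 17, 18, 59, 60, 61]


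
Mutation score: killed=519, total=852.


Mutation score = killed / total * 100
Mutation score = 519 / 852 * 100
Mutation score = 60.92%

60.92%


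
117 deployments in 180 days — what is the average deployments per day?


Formula: deployments per day = releases / days
= 117 / 180
= 0.65 deploys/day
(equivalently, 4.55 deploys/week)

0.65 deploys/day


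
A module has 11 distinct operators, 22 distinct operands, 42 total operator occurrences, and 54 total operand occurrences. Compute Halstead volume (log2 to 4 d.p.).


Formula: V = N * log2(η), where N = N1 + N2 and η = η1 + η2
η = 11 + 22 = 33
N = 42 + 54 = 96
log2(33) ≈ 5.0444
V = 96 * 5.0444 = 484.26

484.26


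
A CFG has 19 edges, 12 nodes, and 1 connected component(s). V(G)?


Formula: V(G) = E - N + 2P
V(G) = 19 - 12 + 2*1
V(G) = 7 + 2
V(G) = 9

9


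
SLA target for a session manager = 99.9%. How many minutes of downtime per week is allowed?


Formula: allowed downtime = period * (100 - SLA) / 100
Period (week) = 10080 minutes
Unavailability fraction = (100 - 99.9) / 100
Allowed downtime = 10080 * (100 - 99.9) / 100
Allowed downtime = 10.08 minutes

10.08 minutes


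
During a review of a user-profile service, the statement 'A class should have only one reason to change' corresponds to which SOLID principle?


This describes the Single Responsibility Principle (SRP)

Single Responsibility Principle (SRP)


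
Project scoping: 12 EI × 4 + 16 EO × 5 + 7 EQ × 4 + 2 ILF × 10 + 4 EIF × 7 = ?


UFP = EI*4 + EO*5 + EQ*4 + ILF*10 + EIF*7
UFP = 12*4 + 16*5 + 7*4 + 2*10 + 4*7
UFP = 48 + 80 + 28 + 20 + 28
UFP = 204

204


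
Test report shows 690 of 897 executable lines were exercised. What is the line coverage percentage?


Coverage = covered / total * 100
Coverage = 690 / 897 * 100
Coverage = 76.92%

76.92%


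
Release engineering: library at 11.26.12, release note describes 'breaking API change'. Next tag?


Current: 11.26.12
Change category: 'breaking API change' → major bump
SemVer rule: major bump → increment MAJOR, reset MINOR and PATCH to 0
New: 12.0.0

12.0.0


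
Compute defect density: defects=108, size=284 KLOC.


Defect density = defects / KLOC
Defect density = 108 / 284
Defect density = 0.38 defects/KLOC

0.38 defects/KLOC


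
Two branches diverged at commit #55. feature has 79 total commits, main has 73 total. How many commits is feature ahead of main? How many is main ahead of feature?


Common ancestor: commit #55
feature commits after divergence: 79 - 55 = 24
main commits after divergence: 73 - 55 = 18
feature is 24 commits ahead of main
main is 18 commits ahead of feature

feature ahead: 24, main ahead: 18


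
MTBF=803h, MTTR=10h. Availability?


Availability = MTBF / (MTBF + MTTR)
Availability = 803 / (803 + 10)
Availability = 803 / 813
Availability = 98.77%

98.77%


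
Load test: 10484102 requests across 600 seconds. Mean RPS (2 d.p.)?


Formula: throughput = requests / seconds
throughput = 10484102 / 600
throughput = 17473.5 requests/second

17473.5 requests/second


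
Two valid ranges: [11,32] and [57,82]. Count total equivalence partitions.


Valid ranges: [11,32] and [57,82]
Class 1: x < 11 — invalid
Class 2: 11 ≤ x ≤ 32 — valid
Class 3: 32 < x < 57 — invalid (gap between ranges)
Class 4: 57 ≤ x ≤ 82 — valid
Class 5: x > 82 — invalid
Total equivalence classes: 5

5 equivalence classes


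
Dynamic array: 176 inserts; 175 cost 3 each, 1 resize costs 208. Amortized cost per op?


Formula: Amortized cost = Total cost / Operations
Total cost = (175 * 3) + (1 * 208)
Total cost = 525 + 208 = 733
Amortized = 733 / 176 = 4.1648

4.1648


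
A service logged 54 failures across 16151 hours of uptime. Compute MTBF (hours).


Formula: MTBF = Total operating time / Number of failures
MTBF = 16151 / 54
MTBF = 299.09 hours

299.09 hours


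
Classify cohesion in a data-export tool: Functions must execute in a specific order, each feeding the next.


Reasoning: Output of one is input to next
Type: Sequential cohesion

Sequential cohesion


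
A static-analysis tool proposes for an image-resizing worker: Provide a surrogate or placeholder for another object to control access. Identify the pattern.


This matches the Proxy pattern

Proxy


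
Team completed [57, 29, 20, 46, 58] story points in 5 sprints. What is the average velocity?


Formula: Avg velocity = Total points / Number of sprints
Points: [57, 29, 20, 46, 58]
Sum = 57 + 29 + 20 + 46 + 58 = 210
Avg velocity = 210 / 5 = 42.0 points/sprint

42.0 points/sprint


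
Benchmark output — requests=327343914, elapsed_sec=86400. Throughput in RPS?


Formula: throughput = requests / seconds
throughput = 327343914 / 86400
throughput = 3788.7 requests/second

3788.7 requests/second


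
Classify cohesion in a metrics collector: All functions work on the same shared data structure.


Reasoning: Functions share data
Type: Communicational cohesion

Communicational cohesion


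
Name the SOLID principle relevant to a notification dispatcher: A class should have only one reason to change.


This describes the Single Responsibility Principle (SRP)

Single Responsibility Principle (SRP)


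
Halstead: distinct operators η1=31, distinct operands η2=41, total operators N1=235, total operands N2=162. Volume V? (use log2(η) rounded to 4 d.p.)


Formula: V = N * log2(η), where N = N1 + N2 and η = η1 + η2
η = 31 + 41 = 72
N = 235 + 162 = 397
log2(72) ≈ 6.1699
V = 397 * 6.1699 = 2449.45

2449.45


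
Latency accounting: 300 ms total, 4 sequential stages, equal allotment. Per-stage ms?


Formula: per_stage = total_budget / stages
per_stage = 300 / 4
per_stage = 75.0 ms

75.0 ms


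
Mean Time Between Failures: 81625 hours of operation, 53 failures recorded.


Formula: MTBF = Total operating time / Number of failures
MTBF = 81625 / 53
MTBF = 1540.09 hours

1540.09 hours


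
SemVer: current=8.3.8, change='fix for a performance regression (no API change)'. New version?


Current: 8.3.8
Change category: 'fix for a performance regression (no API change)' → patch bump
SemVer rule: patch bump → increment PATCH (MAJOR and MINOR unchanged)
New: 8.3.9

8.3.9


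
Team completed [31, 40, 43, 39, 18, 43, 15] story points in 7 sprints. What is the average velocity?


Formula: Avg velocity = Total points / Number of sprints
Points: [31, 40, 43, 39, 18, 43, 15]
Sum = 31 + 40 + 43 + 39 + 18 + 43 + 15 = 229
Avg velocity = 229 / 7 = 32.71 points/sprint

32.71 points/sprint


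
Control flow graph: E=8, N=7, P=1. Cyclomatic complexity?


Formula: V(G) = E - N + 2P
V(G) = 8 - 7 + 2*1
V(G) = 1 + 2
V(G) = 3

3


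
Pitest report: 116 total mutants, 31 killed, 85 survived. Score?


Mutation score = killed / total * 100
Mutation score = 31 / 116 * 100
Mutation score = 26.72%

26.72%


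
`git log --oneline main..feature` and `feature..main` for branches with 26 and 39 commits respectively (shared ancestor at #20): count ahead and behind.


Common ancestor: commit #20
feature commits after divergence: 26 - 20 = 6
main commits after divergence: 39 - 20 = 19
feature is 6 commits ahead of main
main is 19 commits ahead of feature

feature ahead: 6, main ahead: 19


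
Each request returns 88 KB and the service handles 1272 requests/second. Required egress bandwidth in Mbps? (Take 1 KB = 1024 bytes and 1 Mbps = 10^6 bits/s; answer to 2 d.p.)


Formula: Mbps = payload_bytes * RPS * 8 / 1e6
Payload per request = 88 KB = 88 * 1024 = 90112 bytes
Total bytes/sec = 90112 * 1272 = 114622464
Total bits/sec = 114622464 * 8 = 916979712
Mbps = 916979712 / 1e6 = 916.98

916.98 Mbps


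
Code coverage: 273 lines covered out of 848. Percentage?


Coverage = covered / total * 100
Coverage = 273 / 848 * 100
Coverage = 32.19%

32.19%


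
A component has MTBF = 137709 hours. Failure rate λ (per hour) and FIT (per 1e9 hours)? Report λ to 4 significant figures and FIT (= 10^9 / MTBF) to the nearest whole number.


Formula: λ = 1 / MTBF; FIT = λ × 1e9 = 1e9 / MTBF
λ = 1 / 137709 ≈ 7.262e-06 failures/hour
FIT = 1e9 / 137709 ≈ 7262 failures per 1e9 hours (nearest whole number)

λ = 7.262e-06 /h, FIT = 7262


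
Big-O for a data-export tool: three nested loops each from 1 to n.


Reasoning: three levels of nesting over n
Complexity: O(n^3)

O(n^3)


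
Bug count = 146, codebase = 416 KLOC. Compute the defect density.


Defect density = defects / KLOC
Defect density = 146 / 416
Defect density = 0.351 defects/KLOC

0.351 defects/KLOC


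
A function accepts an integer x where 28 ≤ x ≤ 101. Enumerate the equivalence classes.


Valid range: [28, 101]
Class 1: x < 28 — invalid
Class 2: 28 ≤ x ≤ 101 — valid
Class 3: x > 101 — invalid
Total equivalence classes: 3

3 equivalence classes


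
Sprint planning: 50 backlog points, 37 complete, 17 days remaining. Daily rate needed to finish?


Formula: Required rate = Remaining points / Days left
Remaining = 50 - 37 = 13 points
Required rate = 13 / 17 = 0.76 points/day

0.76 points/day


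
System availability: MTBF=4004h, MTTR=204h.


Availability = MTBF / (MTBF + MTTR)
Availability = 4004 / (4004 + 204)
Availability = 4004 / 4208
Availability = 95.1521%

95.1521%


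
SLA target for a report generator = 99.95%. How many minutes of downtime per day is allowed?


Formula: allowed downtime = period * (100 - SLA) / 100
Period (day) = 1440 minutes
Unavailability fraction = (100 - 99.95) / 100
Allowed downtime = 1440 * (100 - 99.95) / 100
Allowed downtime = 0.72 minutes

0.72 minutes


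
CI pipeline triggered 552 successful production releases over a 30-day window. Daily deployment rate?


Formula: deployments per day = releases / days
= 552 / 30
= 18.4 deploys/day
(equivalently, 128.8 deploys/week)

18.4 deploys/day


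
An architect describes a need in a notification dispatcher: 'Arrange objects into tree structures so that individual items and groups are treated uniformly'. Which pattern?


This matches the Composite pattern

Composite


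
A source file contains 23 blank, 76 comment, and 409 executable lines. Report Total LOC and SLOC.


Total LOC = blank + comment + code
Total LOC = 23 + 76 + 409 = 508
SLOC (source only) = code = 409

Total LOC: 508, SLOC: 409
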